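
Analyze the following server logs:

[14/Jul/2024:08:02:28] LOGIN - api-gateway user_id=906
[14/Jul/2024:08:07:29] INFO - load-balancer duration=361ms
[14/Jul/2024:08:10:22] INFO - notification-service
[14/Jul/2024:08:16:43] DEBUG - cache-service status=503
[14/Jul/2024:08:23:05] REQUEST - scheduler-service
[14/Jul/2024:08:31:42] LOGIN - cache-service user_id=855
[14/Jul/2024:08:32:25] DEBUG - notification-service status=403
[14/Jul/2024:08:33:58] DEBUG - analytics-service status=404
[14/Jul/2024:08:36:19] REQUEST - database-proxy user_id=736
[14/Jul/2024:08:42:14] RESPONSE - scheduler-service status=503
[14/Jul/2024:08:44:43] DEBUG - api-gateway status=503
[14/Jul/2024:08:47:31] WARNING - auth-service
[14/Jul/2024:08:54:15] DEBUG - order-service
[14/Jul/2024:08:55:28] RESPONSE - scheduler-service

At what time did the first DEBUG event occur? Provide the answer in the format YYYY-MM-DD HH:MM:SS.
2024-07-14 08:16:43

To find the first event:

1. Filter for all DEBUG events
2. Sort by timestamp
3. Select the first one
4. Timestamp: 2024-07-14 08:16:43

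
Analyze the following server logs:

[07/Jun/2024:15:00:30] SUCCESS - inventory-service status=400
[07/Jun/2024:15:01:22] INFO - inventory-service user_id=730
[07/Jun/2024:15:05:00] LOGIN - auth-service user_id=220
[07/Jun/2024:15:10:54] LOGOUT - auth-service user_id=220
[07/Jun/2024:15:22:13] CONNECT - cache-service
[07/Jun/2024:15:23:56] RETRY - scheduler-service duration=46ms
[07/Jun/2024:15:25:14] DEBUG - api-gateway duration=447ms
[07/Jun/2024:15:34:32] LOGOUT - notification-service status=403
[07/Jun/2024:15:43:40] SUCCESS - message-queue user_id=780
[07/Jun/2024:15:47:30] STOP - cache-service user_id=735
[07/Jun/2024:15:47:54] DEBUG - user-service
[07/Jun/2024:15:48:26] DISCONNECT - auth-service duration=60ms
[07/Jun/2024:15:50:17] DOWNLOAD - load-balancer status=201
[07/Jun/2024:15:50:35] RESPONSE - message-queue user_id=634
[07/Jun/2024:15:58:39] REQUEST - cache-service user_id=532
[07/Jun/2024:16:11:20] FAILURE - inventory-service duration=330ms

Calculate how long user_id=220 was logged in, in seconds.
354

To calculate session duration:

1. Find LOGIN event for user_id=220: 07/Jun/2024:15:05:00
2. Find LOGOUT event for user_id=220: 07/Jun/2024:15:10:54
3. Session duration: 07/Jun/2024:15:10:54 - 07/Jun/2024:15:05:00 = 354 seconds (5 minutes)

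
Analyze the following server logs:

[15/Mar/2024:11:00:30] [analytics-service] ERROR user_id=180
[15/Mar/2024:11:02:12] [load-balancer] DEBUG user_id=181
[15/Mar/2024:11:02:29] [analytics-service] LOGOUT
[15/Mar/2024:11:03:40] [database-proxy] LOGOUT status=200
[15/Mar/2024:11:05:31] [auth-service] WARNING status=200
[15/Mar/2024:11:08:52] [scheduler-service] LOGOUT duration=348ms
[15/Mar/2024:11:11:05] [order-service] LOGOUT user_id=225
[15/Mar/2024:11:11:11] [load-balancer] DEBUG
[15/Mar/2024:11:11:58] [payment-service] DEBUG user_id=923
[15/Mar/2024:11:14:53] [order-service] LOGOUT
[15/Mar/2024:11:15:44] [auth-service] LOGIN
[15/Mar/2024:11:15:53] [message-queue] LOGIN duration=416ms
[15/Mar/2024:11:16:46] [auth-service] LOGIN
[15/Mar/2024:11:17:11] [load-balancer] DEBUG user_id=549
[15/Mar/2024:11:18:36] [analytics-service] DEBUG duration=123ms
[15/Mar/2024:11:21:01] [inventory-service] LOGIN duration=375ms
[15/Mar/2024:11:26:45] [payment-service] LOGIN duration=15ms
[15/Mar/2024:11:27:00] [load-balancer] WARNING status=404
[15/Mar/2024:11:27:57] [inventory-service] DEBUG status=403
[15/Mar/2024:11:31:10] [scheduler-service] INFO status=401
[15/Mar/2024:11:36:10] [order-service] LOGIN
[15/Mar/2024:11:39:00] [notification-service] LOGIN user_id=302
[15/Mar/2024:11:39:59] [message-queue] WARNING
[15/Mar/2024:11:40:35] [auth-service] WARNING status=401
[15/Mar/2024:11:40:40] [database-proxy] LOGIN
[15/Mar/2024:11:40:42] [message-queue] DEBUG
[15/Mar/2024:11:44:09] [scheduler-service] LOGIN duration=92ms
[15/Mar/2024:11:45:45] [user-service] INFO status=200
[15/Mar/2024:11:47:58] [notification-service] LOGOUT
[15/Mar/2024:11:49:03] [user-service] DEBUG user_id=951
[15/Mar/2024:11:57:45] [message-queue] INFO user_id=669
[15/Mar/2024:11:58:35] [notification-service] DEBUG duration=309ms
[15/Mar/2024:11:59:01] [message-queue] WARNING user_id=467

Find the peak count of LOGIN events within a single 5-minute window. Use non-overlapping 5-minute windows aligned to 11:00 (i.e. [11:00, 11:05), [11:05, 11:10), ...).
3

To find the burst window:

1. Divide the log period into non-overlapping 5-minute windows starting at 11:00
2. Count LOGIN events in each window
3. Find the window with maximum count
4. Maximum events in a window: 3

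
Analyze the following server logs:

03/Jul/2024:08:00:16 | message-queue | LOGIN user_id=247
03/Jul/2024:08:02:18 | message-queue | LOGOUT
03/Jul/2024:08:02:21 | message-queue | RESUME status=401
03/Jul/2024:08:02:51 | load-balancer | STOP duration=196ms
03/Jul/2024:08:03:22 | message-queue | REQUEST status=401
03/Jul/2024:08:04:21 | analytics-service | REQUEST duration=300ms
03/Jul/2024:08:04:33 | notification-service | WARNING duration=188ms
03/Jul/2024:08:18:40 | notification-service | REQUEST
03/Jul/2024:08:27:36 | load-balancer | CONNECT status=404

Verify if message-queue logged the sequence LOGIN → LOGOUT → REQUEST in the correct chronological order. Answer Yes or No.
Yes

To verify sequence order:

1. Find all events in sequence LOGIN → LOGOUT → REQUEST for message-queue
2. Extract their timestamps
3. Check if timestamps are in ascending order
4. Result: Yes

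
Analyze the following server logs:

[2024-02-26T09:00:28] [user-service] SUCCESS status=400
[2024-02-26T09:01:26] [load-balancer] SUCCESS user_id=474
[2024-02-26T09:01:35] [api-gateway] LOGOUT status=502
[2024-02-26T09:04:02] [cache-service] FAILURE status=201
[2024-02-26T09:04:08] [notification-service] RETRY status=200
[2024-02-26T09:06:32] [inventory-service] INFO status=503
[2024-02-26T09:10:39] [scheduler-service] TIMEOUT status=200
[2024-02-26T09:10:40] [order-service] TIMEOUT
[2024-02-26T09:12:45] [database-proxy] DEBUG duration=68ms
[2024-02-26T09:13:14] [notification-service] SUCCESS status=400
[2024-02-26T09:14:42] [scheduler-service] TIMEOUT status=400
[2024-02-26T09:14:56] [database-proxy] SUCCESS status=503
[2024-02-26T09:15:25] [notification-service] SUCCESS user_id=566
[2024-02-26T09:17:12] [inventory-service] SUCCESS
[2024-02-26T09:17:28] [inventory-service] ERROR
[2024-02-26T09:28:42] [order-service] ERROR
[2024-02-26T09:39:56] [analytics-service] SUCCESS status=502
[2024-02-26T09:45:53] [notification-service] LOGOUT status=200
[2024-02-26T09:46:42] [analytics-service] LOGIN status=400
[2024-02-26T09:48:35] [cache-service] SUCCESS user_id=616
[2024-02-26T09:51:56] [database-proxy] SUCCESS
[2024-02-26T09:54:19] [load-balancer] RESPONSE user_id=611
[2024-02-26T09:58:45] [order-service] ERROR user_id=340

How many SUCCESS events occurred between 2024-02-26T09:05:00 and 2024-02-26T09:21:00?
4

To count events in the time window:

1. Window boundaries: 2024-02-26T09:05:00 to 2024-02-26T09:21:00
2. Filter for SUCCESS events within this window
3. Count matching events: 4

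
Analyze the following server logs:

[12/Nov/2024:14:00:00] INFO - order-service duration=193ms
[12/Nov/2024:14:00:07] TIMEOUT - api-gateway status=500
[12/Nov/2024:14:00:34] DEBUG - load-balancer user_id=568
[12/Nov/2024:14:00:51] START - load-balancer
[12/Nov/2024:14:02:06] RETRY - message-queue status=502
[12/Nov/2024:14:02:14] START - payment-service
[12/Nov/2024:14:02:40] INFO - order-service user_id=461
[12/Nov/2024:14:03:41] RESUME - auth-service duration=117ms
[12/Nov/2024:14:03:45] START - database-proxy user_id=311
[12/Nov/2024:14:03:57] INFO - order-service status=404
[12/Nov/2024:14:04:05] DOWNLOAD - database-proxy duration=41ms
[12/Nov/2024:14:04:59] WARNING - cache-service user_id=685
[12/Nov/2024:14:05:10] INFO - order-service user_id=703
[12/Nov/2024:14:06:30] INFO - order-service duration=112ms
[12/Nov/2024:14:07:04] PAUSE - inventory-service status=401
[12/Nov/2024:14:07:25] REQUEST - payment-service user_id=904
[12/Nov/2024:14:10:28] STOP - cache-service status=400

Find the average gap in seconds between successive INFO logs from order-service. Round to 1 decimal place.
97.5

To calculate average interval:

1. Find all INFO events for order-service in order
2. Calculate time gaps between consecutive events
3. Compute mean of gaps: 390 / 4 = 97.5 seconds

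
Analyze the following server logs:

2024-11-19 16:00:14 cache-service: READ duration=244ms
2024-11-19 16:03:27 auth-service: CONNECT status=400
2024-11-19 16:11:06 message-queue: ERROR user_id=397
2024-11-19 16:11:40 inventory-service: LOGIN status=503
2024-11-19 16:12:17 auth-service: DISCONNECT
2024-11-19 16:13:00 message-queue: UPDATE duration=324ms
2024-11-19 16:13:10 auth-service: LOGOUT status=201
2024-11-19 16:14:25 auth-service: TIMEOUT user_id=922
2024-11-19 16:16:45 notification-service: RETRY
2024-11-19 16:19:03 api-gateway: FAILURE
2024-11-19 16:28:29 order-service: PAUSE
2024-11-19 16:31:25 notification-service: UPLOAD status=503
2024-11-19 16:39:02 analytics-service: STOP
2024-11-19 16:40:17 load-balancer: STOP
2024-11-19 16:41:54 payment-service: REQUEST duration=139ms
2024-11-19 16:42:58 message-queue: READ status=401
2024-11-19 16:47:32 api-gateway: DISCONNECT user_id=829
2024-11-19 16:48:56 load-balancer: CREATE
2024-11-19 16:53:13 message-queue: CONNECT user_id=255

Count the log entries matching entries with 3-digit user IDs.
4

To find matching entries:

1. Pattern to match: entries with 3-digit user IDs
2. Scan each log entry for the pattern
3. Count matches: 4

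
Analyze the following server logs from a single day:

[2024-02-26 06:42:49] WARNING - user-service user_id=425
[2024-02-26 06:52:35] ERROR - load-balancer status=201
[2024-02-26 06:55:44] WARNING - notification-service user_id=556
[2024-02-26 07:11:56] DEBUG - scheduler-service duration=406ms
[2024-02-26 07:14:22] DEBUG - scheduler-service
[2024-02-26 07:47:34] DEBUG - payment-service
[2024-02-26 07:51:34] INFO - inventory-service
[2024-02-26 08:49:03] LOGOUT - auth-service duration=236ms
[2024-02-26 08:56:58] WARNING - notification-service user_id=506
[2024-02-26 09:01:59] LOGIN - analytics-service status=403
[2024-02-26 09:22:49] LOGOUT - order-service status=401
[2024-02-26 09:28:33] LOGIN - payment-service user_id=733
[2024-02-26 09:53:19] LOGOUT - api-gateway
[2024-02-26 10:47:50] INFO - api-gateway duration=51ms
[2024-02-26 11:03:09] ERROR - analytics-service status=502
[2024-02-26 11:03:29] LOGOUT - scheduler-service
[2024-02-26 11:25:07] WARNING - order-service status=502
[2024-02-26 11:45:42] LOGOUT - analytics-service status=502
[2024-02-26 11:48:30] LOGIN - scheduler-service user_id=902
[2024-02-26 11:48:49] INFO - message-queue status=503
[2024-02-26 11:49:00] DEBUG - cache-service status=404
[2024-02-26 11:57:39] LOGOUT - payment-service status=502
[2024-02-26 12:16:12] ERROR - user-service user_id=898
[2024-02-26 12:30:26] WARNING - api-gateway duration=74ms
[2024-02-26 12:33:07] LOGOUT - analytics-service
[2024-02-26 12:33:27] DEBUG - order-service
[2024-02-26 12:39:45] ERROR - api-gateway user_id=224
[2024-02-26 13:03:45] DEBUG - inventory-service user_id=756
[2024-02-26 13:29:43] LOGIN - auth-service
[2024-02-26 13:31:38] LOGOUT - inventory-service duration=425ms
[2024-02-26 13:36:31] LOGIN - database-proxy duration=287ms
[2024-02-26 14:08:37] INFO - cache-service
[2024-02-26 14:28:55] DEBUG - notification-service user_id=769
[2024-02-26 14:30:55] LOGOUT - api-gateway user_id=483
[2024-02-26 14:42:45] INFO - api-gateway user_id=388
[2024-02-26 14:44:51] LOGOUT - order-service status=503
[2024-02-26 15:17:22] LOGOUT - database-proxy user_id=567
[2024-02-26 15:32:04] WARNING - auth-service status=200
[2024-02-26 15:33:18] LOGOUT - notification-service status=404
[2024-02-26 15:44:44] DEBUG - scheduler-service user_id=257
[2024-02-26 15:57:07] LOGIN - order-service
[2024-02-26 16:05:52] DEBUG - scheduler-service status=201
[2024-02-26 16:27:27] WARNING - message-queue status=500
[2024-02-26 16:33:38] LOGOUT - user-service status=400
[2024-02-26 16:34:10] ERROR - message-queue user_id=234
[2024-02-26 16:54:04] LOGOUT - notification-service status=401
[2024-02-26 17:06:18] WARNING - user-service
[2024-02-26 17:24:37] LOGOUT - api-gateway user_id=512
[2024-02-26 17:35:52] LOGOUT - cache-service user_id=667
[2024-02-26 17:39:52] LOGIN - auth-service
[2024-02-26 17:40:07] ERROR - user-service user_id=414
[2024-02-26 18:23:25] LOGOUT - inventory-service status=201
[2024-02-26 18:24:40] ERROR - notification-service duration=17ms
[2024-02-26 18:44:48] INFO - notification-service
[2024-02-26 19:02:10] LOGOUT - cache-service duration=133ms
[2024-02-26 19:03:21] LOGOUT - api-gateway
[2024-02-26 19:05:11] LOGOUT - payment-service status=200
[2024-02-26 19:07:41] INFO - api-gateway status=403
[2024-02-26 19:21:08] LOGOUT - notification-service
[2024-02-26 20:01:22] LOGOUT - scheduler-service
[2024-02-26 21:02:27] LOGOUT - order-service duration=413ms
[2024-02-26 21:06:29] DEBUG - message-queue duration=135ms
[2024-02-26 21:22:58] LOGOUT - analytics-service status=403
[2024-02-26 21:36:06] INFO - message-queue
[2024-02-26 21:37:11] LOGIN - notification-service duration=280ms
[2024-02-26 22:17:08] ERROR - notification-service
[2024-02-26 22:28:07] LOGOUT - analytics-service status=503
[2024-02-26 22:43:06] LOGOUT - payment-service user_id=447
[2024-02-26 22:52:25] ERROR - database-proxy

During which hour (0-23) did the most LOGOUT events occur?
19

To find the peak hour:

1. Group all LOGOUT events by hour
2. Count events in each hour
3. Find hour with maximum count
4. Peak hour: 19 (with 4 events)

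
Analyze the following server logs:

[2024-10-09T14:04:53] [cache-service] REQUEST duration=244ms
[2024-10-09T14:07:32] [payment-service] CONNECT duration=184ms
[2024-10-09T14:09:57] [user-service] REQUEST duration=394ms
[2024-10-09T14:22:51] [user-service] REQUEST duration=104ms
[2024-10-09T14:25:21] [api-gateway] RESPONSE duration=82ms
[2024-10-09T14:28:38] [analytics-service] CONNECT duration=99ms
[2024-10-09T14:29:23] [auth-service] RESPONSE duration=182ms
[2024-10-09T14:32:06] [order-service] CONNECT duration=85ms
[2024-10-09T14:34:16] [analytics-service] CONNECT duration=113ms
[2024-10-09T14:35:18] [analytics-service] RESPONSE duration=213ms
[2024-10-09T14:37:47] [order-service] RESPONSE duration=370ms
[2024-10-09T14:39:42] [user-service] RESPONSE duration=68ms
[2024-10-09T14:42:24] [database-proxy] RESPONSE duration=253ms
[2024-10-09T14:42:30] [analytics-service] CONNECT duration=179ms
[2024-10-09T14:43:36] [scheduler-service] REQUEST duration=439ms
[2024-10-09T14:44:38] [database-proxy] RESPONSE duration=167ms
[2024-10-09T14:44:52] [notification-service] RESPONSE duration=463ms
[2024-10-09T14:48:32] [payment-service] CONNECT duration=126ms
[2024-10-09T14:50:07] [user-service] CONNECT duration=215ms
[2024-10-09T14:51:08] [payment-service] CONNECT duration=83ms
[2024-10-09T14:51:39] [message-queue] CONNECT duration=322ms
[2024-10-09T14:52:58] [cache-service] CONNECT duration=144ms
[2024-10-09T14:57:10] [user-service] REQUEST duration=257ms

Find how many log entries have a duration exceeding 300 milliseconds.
5

To count timeouts:

1. Threshold: 300ms
2. Extract duration from each log entry
3. Count entries where duration > 300
4. Timeout count: 5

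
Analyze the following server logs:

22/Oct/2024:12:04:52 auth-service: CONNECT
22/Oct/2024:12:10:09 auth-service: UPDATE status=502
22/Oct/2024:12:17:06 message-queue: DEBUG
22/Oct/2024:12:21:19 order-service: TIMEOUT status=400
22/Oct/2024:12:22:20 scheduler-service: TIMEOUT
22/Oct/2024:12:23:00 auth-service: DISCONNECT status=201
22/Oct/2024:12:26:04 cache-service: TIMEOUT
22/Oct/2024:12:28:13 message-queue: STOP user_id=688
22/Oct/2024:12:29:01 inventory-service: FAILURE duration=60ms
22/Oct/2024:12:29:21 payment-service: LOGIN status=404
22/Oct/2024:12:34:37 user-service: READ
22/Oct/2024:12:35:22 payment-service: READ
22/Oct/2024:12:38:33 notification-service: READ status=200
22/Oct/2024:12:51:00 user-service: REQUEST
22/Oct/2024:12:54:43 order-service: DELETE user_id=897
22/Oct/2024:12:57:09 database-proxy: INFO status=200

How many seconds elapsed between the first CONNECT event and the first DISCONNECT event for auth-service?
1088

To find the time between events:

1. Locate the first CONNECT event for auth-service: 22/Oct/2024:12:04:52
2. Locate the first DISCONNECT event for auth-service: 22/Oct/2024:12:23:00
3. Calculate the difference: 22/Oct/2024:12:23:00 - 22/Oct/2024:12:04:52 = 1088 seconds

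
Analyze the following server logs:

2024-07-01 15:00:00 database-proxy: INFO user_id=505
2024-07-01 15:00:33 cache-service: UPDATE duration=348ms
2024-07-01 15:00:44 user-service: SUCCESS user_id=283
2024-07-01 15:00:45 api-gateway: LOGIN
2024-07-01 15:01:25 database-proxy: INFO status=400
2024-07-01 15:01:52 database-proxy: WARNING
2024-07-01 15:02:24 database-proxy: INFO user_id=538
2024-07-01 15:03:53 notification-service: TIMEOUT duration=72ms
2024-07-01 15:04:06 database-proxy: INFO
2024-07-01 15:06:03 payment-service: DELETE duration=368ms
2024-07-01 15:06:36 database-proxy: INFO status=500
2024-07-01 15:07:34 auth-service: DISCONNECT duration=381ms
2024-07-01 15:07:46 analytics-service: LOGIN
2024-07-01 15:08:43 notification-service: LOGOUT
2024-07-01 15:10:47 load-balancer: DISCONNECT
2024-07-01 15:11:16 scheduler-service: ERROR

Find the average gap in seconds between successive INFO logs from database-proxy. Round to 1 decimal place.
99.0

To calculate average interval:

1. Find all INFO events for database-proxy in order
2. Calculate time gaps between consecutive events
3. Compute mean of gaps: 396 / 4 = 99.0 seconds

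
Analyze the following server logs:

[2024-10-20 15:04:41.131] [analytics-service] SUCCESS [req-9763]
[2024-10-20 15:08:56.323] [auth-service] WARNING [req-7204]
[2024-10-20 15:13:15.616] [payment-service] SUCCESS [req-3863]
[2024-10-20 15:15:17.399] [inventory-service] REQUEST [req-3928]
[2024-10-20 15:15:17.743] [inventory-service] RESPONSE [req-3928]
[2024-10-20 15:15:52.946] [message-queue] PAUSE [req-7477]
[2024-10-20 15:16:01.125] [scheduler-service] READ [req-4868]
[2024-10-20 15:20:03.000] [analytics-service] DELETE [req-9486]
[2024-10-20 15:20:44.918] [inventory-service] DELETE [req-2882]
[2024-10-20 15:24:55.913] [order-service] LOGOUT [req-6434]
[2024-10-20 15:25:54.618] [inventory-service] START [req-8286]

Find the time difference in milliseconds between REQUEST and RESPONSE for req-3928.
344

To calculate latency:

1. Find REQUEST with id req-3928: 2024-10-20 15:15:17.399
2. Find RESPONSE with id req-3928: 2024-10-20 15:15:17.743
3. Latency: 2024-10-20 15:15:17.743 - 2024-10-20 15:15:17.399 = 344ms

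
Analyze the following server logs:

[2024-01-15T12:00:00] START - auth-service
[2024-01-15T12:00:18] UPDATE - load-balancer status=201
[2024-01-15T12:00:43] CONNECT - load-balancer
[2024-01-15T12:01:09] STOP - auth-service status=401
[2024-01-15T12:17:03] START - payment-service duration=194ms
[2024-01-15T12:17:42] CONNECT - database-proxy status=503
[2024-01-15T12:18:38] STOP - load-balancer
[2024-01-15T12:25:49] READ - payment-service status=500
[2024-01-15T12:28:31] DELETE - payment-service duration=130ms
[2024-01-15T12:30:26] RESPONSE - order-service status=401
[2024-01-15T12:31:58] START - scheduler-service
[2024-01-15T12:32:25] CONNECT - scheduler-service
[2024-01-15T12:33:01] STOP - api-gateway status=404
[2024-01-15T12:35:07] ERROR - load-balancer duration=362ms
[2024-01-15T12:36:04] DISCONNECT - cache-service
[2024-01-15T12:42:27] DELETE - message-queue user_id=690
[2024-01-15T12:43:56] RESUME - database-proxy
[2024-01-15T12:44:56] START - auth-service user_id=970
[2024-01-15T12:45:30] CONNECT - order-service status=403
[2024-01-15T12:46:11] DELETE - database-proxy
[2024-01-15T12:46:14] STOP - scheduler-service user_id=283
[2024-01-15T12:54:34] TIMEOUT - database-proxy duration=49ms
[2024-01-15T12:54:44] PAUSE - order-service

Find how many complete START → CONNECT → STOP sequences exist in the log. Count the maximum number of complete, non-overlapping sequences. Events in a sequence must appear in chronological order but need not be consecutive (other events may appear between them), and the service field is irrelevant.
4

To count sequences:

1. Look for pattern: START → CONNECT → STOP
2. Greedily scan the log in chronological order, matching each sequence element in turn (ignoring service)
3. Each time the full pattern completes, increment the count and restart matching from the next event
4. Complete non-overlapping sequences found: 4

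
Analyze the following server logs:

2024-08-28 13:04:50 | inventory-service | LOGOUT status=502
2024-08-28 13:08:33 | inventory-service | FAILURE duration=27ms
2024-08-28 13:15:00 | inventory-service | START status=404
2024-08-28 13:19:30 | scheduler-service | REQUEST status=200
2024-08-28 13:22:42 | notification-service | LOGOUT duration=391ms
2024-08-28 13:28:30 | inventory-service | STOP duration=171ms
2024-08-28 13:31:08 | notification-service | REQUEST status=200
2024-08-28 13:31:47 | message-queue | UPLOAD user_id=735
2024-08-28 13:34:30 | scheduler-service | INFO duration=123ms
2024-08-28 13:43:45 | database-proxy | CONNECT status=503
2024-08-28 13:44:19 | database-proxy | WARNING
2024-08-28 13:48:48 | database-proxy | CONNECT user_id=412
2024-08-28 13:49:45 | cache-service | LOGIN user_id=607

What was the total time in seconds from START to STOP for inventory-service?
810

To calculate state duration:

1. Find START event for inventory-service: 2024-08-28 13:15:00
2. Find STOP event for inventory-service: 2024-08-28 13:28:30
3. Calculate duration: 2024-08-28 13:28:30 - 2024-08-28 13:15:00 = 810 seconds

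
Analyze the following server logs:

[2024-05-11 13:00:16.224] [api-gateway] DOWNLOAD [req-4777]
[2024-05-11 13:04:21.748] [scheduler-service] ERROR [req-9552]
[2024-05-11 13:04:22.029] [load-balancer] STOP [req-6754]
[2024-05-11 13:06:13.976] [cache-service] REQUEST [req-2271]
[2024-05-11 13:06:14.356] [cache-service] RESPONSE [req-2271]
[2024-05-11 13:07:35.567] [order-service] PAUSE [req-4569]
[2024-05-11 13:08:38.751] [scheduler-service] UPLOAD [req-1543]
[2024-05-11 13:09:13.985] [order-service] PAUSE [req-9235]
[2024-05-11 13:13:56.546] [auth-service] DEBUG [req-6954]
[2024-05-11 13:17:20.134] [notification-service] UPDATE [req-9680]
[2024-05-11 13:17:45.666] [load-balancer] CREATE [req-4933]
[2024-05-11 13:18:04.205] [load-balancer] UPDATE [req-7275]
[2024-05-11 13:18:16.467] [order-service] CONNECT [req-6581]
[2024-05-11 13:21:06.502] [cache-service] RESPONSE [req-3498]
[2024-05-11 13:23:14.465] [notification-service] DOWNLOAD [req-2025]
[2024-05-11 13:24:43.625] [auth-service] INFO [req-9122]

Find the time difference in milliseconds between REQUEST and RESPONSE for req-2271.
380

To calculate latency:

1. Find REQUEST with id req-2271: 2024-05-11 13:06:13.976
2. Find RESPONSE with id req-2271: 2024-05-11 13:06:14.356
3. Latency: 2024-05-11 13:06:14.356 - 2024-05-11 13:06:13.976 = 380ms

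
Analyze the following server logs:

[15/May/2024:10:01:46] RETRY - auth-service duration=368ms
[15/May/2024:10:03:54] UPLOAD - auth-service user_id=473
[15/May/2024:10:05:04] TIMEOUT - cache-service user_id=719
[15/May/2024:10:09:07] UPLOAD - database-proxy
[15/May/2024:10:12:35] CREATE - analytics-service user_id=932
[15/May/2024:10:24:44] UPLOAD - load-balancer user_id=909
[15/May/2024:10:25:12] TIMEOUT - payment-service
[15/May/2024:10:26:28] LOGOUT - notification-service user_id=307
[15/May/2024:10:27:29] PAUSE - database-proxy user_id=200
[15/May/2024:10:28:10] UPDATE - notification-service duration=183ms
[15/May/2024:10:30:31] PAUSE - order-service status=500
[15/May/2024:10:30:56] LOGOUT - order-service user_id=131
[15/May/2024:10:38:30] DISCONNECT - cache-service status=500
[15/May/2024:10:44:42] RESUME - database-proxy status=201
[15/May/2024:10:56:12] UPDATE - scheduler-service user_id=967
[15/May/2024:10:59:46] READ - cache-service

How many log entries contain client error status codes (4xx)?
0

To find matching entries:

1. Pattern to match: client error status codes (4xx)
2. Scan each log entry for the pattern
3. Count matches: 0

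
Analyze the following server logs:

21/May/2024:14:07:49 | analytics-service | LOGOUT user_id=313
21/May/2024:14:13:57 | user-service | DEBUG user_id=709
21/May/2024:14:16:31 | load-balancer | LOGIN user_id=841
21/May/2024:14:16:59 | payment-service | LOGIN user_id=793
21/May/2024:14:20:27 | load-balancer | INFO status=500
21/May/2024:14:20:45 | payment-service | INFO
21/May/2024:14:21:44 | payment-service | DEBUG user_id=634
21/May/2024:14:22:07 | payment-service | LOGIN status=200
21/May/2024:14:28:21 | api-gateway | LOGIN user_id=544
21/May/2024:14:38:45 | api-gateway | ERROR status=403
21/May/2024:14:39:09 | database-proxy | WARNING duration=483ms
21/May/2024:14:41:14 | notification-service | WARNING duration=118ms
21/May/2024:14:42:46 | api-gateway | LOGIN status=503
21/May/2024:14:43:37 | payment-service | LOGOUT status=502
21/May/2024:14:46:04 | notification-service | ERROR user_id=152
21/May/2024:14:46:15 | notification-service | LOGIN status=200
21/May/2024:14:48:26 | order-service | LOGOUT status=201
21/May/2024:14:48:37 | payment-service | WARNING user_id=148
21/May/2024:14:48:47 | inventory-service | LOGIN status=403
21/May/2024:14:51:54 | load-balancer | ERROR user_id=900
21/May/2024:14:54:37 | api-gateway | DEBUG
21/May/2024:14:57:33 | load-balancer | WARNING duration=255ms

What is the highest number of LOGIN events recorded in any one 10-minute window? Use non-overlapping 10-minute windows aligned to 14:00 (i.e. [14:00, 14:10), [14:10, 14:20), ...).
3

To find the burst window:

1. Divide the log period into non-overlapping 10-minute windows starting at 14:00
2. Count LOGIN events in each window
3. Find the window with maximum count
4. Maximum events in a window: 3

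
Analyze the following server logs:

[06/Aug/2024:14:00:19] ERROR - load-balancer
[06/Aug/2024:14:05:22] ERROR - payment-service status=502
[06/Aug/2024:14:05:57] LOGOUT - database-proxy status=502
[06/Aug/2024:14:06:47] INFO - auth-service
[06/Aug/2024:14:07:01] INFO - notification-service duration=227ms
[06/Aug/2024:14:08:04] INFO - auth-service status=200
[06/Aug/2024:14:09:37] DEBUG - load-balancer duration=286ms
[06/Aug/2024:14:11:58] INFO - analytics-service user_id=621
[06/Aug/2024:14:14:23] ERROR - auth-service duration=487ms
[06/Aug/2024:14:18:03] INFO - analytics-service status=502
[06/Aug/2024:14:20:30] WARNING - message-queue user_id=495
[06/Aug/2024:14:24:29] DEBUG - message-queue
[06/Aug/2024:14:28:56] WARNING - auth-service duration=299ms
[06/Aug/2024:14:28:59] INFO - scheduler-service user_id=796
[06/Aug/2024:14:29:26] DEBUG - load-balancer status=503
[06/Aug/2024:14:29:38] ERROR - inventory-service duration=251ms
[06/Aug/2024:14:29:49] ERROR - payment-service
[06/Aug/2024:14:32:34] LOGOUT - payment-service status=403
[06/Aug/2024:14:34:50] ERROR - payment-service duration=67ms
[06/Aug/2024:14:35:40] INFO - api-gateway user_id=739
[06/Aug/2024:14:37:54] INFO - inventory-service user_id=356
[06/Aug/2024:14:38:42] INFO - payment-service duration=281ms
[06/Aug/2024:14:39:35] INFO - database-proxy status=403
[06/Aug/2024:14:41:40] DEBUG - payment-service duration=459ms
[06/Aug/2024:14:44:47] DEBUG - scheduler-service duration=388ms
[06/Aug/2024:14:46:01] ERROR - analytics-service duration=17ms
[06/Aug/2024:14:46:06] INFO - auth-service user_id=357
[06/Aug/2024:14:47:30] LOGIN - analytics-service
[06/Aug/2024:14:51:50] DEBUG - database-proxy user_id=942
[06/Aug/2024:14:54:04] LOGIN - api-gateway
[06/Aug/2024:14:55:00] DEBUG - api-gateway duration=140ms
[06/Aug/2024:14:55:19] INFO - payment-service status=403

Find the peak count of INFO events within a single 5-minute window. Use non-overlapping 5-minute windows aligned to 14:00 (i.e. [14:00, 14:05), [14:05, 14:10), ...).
4

To find the burst window:

1. Divide the log period into non-overlapping 5-minute windows starting at 14:00
2. Count INFO events in each window
3. Find the window with maximum count
4. Maximum events in a window: 4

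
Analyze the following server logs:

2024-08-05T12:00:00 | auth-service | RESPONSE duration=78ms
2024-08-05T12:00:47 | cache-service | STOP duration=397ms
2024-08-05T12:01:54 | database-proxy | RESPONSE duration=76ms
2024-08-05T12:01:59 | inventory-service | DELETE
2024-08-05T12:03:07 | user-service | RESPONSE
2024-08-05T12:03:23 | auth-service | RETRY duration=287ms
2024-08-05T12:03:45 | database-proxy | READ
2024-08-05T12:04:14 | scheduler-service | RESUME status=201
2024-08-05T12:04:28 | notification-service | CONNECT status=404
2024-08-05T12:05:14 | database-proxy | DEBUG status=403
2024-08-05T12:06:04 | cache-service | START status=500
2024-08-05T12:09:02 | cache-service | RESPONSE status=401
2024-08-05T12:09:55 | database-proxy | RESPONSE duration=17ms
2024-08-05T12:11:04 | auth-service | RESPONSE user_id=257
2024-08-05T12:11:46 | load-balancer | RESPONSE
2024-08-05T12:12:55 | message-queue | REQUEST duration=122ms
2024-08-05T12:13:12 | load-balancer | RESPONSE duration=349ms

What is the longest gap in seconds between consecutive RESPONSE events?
355

To find the longest gap:

1. Extract all RESPONSE events in chronological order
2. Calculate time differences between consecutive events
3. Find the maximum difference
4. Longest gap: 355 seconds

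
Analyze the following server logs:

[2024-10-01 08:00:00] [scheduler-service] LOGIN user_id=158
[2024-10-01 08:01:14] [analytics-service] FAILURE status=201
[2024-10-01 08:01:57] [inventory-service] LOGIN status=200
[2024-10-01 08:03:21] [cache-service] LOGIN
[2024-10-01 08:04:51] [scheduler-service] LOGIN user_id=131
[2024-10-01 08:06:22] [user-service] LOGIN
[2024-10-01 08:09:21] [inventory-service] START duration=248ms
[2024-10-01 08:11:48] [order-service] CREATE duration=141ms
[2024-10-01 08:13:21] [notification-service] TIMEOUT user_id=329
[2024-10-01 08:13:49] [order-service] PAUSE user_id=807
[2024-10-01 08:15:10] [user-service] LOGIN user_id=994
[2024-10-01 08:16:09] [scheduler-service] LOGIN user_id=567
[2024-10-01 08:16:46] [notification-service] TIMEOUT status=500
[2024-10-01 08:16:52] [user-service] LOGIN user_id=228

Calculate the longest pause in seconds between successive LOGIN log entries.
528

To find the longest gap:

1. Extract all LOGIN events in chronological order
2. Calculate time differences between consecutive events
3. Find the maximum difference
4. Longest gap: 528 seconds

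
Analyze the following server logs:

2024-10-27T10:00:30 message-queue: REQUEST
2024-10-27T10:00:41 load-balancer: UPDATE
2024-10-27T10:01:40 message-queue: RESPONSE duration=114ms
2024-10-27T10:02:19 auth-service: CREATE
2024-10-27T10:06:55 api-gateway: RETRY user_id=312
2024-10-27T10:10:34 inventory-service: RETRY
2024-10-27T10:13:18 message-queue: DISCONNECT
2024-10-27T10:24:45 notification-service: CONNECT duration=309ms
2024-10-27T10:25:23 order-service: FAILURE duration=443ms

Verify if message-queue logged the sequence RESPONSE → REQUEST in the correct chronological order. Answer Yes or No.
No

To verify sequence order:

1. Find all events in sequence RESPONSE → REQUEST for message-queue
2. Extract their timestamps
3. Check if timestamps are in ascending order
4. Result: No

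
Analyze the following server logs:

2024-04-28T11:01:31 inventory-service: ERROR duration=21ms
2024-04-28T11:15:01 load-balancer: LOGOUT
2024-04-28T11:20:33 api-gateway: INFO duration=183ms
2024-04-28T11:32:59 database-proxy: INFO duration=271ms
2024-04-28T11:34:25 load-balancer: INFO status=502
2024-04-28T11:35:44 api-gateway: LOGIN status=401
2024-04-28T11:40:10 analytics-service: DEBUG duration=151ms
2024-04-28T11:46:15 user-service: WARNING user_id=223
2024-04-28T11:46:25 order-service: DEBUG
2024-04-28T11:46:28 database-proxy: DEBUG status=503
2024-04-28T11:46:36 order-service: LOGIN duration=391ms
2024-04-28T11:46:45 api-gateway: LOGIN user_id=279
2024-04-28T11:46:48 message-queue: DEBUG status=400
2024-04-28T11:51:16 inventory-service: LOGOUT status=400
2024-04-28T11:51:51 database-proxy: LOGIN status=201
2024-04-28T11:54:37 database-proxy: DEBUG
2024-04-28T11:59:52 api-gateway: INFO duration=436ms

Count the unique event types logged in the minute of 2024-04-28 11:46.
3

To count unique event types:

1. Filter events in the minute starting at 2024-04-28 11:46
2. Extract event types from matching entries
3. Count unique types: 3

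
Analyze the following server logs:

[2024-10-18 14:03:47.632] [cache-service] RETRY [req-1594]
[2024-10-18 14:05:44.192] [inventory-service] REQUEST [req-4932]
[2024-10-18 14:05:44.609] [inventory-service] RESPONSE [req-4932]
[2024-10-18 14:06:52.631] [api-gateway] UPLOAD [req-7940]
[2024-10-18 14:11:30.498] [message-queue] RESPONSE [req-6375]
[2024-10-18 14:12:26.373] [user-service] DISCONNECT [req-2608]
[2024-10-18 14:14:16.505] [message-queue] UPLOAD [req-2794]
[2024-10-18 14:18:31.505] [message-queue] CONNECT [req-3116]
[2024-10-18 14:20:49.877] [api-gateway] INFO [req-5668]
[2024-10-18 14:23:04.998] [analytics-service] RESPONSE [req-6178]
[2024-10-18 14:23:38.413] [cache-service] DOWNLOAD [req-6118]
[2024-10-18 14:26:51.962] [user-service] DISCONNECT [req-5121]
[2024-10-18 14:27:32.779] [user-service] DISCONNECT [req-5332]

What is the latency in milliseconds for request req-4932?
417

To calculate latency:

1. Find REQUEST with id req-4932: 2024-10-18 14:05:44.192
2. Find RESPONSE with id req-4932: 2024-10-18 14:05:44.609
3. Latency: 2024-10-18 14:05:44.609 - 2024-10-18 14:05:44.192 = 417ms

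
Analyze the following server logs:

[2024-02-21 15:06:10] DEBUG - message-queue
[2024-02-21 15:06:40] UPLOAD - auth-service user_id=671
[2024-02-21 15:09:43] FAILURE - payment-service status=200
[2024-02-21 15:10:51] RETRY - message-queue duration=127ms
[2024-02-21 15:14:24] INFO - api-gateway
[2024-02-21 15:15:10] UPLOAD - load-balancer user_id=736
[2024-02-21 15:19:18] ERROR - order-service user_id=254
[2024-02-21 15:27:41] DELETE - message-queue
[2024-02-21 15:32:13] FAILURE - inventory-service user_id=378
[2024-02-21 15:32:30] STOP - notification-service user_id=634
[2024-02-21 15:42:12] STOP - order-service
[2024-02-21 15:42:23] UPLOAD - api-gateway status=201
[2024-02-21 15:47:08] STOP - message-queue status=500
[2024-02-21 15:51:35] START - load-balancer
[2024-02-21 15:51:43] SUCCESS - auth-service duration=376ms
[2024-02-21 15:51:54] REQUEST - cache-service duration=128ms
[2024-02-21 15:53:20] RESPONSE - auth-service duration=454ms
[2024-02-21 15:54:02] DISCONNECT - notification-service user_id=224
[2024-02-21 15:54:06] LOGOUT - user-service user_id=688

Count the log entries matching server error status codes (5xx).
1

To find matching entries:

1. Pattern to match: server error status codes (5xx)
2. Scan each log entry for the pattern
3. Count matches: 1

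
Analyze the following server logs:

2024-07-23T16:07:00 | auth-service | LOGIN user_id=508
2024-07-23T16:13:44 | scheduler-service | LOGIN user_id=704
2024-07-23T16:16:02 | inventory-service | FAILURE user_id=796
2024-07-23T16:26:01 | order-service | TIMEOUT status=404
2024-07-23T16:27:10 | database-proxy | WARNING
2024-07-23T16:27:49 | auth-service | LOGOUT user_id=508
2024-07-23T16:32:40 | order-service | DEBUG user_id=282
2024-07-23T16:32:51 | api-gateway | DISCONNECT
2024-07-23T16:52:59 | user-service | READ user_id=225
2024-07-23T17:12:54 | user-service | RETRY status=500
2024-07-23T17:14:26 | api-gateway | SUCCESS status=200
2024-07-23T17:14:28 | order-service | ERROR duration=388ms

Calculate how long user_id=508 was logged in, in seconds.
1249

To calculate session duration:

1. Find LOGIN event for user_id=508: 2024-07-23T16:07:00
2. Find LOGOUT event for user_id=508: 2024-07-23T16:27:49
3. Session duration: 2024-07-23T16:27:49 - 2024-07-23T16:07:00 = 1249 seconds (20 minutes)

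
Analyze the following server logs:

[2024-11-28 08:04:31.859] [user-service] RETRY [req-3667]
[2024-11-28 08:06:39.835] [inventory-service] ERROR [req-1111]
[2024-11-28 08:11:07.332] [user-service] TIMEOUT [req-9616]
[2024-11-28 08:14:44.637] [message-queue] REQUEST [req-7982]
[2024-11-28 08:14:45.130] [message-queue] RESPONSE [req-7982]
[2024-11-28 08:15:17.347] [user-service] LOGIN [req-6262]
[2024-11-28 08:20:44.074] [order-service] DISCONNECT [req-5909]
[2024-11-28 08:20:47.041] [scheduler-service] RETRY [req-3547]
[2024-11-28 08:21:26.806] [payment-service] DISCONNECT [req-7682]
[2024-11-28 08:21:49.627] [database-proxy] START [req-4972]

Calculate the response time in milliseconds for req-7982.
493

To calculate latency:

1. Find REQUEST with id req-7982: 2024-11-28 08:14:44.637
2. Find RESPONSE with id req-7982: 2024-11-28 08:14:45.130
3. Latency: 2024-11-28 08:14:45.130 - 2024-11-28 08:14:44.637 = 493ms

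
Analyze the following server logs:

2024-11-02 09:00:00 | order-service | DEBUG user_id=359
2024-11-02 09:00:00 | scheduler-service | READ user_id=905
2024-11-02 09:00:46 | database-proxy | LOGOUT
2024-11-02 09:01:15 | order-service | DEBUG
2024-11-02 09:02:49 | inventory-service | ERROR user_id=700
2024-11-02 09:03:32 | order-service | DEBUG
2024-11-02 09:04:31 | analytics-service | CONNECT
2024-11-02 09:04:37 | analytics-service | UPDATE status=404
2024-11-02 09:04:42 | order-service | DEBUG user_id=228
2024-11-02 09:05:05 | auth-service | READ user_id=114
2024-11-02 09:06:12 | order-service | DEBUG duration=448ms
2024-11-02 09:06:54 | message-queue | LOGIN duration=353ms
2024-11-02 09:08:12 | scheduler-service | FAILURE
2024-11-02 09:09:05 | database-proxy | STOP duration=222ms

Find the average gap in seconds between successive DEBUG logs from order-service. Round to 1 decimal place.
93.0

To calculate average interval:

1. Find all DEBUG events for order-service in order
2. Calculate time gaps between consecutive events
3. Compute mean of gaps: 372 / 4 = 93.0 seconds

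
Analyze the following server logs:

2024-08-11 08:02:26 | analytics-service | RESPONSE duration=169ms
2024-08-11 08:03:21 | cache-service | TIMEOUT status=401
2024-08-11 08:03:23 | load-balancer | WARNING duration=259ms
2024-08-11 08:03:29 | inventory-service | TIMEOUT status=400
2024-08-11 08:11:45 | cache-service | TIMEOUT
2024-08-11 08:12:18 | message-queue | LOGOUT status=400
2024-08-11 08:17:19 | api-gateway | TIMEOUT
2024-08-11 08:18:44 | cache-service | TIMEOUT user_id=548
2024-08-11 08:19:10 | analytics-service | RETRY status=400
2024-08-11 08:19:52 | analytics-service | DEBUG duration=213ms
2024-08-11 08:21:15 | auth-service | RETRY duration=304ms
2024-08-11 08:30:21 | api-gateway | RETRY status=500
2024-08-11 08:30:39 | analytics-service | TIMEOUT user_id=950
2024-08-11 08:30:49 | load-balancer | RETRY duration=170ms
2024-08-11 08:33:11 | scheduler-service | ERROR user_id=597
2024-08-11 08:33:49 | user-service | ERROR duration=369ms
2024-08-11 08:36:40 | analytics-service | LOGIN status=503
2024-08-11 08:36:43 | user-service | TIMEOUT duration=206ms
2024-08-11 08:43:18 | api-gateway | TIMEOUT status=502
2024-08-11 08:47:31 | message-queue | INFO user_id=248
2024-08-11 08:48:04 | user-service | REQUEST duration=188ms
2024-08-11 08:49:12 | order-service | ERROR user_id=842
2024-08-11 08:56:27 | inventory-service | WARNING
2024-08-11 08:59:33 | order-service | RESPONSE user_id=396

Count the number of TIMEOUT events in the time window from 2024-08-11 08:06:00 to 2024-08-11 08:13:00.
1

To count events in the time window:

1. Window boundaries: 2024-08-11 08:06:00 to 2024-08-11 08:13:00
2. Filter for TIMEOUT events within this window
3. Count matching events: 1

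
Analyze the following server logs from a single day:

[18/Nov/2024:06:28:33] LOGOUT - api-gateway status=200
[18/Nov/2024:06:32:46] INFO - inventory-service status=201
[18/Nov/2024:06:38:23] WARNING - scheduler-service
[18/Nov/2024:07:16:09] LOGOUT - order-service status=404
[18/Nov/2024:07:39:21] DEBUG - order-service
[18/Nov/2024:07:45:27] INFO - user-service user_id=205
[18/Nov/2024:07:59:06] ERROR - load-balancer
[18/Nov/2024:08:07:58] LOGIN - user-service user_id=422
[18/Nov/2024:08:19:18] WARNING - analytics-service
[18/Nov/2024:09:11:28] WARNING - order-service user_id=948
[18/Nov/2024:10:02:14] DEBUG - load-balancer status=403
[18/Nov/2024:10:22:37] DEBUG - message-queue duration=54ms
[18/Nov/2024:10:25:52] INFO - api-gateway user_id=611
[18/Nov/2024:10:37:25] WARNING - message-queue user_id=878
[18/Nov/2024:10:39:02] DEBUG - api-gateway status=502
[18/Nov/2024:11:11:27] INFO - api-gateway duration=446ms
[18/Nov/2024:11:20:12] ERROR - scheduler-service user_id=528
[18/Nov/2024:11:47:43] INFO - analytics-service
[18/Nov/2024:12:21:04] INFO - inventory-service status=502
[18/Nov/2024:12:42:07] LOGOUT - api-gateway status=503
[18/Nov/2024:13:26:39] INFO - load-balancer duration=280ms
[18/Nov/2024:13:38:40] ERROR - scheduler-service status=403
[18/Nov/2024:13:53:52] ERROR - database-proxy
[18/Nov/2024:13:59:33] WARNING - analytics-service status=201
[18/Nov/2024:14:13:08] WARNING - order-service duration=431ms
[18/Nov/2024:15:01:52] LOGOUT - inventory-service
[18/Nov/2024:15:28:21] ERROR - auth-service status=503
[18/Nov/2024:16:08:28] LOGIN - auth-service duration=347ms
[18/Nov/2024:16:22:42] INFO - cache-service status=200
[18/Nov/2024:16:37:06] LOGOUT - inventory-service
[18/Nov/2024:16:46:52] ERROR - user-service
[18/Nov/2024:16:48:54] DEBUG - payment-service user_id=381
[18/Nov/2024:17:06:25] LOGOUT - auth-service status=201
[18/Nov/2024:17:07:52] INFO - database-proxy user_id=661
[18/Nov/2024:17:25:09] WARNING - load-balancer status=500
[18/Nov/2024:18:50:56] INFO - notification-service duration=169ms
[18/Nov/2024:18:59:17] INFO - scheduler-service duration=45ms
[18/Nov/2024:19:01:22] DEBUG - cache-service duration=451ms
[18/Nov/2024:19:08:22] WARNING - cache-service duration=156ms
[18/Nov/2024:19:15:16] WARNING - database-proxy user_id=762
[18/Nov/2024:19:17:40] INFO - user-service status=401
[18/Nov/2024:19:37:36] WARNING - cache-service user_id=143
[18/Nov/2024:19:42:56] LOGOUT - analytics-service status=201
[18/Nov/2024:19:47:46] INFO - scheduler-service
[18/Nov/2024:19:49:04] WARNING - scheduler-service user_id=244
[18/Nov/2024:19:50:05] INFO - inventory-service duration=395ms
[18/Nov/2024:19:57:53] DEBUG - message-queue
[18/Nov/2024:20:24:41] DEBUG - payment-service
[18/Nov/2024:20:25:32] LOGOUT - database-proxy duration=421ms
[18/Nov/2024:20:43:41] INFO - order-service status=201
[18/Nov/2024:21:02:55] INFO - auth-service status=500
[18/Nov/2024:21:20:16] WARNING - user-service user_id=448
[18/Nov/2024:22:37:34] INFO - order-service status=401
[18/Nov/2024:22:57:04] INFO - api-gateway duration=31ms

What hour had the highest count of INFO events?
19

To find the peak hour:

1. Group all INFO events by hour
2. Count events in each hour
3. Find hour with maximum count
4. Peak hour: 19 (with 3 events)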